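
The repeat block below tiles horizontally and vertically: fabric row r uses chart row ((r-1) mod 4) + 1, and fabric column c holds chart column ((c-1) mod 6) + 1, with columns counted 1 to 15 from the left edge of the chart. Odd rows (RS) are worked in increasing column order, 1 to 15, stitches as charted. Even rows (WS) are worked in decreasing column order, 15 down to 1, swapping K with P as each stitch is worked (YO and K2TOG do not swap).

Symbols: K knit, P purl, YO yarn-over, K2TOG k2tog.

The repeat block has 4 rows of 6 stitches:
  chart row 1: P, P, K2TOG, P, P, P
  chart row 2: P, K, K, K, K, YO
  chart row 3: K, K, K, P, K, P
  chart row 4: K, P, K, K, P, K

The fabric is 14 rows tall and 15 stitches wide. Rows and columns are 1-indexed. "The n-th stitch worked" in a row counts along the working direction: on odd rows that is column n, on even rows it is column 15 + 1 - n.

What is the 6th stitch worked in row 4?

== STITCH ==
P

Derivation:
Row 4: (4-1) mod 4 = 3, so use chart row 4. Even row -> WS.
Chart row 4 tiled across columns 1-15: K P K K P K K P K K P K K P K
WS row: flip the tiled sequence (start at column 15) and apply K<->P; YO and K2TOG stay.
Row 4 as worked: P K P P K P P K P P K P P K P
Stitch 6 in working order -> P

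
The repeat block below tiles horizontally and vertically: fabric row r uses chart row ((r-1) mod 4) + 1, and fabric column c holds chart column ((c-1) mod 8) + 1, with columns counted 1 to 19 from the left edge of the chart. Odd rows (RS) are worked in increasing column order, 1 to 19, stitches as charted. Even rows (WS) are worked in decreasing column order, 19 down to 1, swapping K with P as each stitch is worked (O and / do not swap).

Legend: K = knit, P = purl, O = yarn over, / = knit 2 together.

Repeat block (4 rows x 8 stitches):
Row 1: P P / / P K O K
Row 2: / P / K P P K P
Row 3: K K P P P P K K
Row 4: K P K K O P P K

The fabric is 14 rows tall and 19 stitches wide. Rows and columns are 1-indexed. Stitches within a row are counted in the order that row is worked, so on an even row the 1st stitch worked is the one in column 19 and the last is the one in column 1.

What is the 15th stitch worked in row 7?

Row 7: (7-1) mod 4 = 2, so use chart row 3. Odd row -> RS.
Chart row 3 tiled across columns 1-19: K K P P P P K K K K P P P P K K K K P
Right side: take the tiled row as-is (worked left to right from column 1).
Stitch 15 in working order -> K

== STITCH ==
K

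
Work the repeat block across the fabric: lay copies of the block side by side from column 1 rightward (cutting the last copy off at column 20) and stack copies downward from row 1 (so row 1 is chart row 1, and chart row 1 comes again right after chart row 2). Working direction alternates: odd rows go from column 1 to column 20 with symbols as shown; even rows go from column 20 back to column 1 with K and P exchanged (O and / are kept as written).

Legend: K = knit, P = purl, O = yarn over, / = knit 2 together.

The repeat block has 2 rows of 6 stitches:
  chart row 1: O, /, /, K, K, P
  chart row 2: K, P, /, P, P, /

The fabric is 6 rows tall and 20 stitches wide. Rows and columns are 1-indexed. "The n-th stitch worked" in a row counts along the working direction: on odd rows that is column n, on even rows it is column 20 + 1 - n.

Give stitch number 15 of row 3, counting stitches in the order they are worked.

Result:
/

Derivation:
Row 3 uses chart row ((3-1) mod 2)+1 = 1. Row 3 is odd, so RS.
Chart row 1 tiled across columns 1-20: O / / K K P O / / K K P O / / K K P O /
RS row: no reversal, no swap; stitch n worked = column n.
Stitch 15 in working order -> /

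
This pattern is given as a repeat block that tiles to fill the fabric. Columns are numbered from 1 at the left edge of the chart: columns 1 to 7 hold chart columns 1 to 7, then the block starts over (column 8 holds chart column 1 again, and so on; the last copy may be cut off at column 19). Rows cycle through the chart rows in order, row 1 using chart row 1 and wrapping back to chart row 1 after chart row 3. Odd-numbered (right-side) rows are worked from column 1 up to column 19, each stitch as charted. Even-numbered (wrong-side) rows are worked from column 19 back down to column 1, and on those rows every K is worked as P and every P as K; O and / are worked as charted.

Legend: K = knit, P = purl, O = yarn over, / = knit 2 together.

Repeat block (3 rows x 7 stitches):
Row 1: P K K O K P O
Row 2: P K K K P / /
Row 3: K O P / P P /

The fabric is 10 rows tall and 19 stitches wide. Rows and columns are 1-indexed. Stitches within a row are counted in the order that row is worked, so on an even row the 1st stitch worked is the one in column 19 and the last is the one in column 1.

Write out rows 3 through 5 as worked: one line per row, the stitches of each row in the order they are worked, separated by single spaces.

== ROWS AS WORKED ==
K O P / P P / K O P / P P / K O P / P
P O P P K O K P O P P K O K P O P P K
P K K K P / / P K K K P / / P K K K P

Derivation:
Row 3: chart row 3, RS - tile across columns 1-19 and work as-is.
Row 4: chart row 1, WS - tiled (columns 1-19): P K K O K P O P K K O K P O P K K O K; work from column 19 back to 1 with K<->P swapped.
Row 5: chart row 2, RS - tile across columns 1-19 and work as-is.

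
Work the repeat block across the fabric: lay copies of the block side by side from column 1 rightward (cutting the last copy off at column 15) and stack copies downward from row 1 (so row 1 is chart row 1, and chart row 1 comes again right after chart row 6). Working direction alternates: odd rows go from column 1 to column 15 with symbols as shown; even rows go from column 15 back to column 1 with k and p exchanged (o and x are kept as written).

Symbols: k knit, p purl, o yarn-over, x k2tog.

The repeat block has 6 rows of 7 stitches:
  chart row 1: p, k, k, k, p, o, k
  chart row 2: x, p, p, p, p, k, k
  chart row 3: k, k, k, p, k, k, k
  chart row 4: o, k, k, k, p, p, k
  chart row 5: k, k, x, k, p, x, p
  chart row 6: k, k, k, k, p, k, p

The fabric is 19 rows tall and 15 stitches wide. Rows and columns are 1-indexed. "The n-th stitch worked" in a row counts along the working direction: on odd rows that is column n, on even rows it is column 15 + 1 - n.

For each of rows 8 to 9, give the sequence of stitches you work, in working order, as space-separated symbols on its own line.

Row 8: chart row 2, WS - tiled (columns 1-15): x p p p p k k x p p p p k k x; work from column 15 back to 1 with k<->p swapped.
Row 9: chart row 3, RS - tile across columns 1-15 and work as-is.

Rows as worked:
x p p k k k k x p p k k k k x
k k k p k k k k k k p k k k k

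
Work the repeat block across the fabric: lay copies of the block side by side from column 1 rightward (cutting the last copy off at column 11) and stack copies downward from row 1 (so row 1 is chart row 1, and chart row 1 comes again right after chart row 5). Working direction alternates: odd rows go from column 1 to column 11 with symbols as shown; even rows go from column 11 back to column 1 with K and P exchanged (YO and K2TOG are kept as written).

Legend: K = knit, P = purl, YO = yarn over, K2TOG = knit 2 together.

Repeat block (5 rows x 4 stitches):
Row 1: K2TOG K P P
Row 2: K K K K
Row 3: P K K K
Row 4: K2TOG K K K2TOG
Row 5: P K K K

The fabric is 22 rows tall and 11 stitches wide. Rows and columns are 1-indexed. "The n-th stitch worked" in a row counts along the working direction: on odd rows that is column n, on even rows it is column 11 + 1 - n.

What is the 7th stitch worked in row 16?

== STITCH ==
K2TOG

Derivation:
Row 16: (16-1) mod 5 = 0, so use chart row 1. Even row -> WS.
Chart row 1 tiled across columns 1-11: K2TOG K P P K2TOG K P P K2TOG K P
WS row: flip the tiled sequence (start at column 11) and apply K<->P; YO and K2TOG stay.
Row 16 as worked: K P K2TOG K K P K2TOG K K P K2TOG
Counting 7 along the worked row gives K2TOG.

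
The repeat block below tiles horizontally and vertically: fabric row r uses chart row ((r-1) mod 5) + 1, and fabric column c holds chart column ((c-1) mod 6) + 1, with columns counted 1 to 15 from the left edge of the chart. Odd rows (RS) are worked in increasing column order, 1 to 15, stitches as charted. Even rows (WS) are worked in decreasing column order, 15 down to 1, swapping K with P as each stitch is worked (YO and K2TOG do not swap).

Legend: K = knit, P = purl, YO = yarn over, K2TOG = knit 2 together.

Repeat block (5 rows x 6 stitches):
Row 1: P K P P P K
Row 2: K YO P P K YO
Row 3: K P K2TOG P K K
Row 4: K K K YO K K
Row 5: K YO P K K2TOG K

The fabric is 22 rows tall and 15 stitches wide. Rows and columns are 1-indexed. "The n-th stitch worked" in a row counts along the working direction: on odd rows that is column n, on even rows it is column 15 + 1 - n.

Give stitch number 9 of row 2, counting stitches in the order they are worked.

== STITCH ==
P

Derivation:
Row 2: (2-1) mod 5 = 1, so use chart row 2. Even row -> WS.
Chart row 2 tiled across columns 1-15: K YO P P K YO K YO P P K YO K YO P
WS: work from column 15 back to column 1 (reverse the tiled row), swapping K<->P (YO and K2TOG unchanged).
Row 2 as worked: K YO P YO P K K YO P YO P K K YO P
Counting 9 along the worked row gives P.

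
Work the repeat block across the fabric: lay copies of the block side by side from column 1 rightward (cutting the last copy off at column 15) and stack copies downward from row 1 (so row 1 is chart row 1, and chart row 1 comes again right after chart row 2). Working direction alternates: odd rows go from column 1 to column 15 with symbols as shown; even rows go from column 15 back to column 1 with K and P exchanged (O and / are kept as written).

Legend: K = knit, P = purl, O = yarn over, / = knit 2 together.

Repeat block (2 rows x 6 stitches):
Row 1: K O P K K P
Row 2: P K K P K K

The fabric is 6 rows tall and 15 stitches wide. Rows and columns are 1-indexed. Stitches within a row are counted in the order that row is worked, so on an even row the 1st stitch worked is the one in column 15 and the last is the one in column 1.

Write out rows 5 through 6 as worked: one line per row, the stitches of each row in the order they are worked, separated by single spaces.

Row 5: chart row 1, RS - tile across columns 1-15 and work as-is.
Row 6: chart row 2, WS - tiled (columns 1-15): P K K P K K P K K P K K P K K; work from column 15 back to 1 with K<->P swapped.

== ROWS AS WORKED ==
K O P K K P K O P K K P K O P
P P K P P K P P K P P K P P K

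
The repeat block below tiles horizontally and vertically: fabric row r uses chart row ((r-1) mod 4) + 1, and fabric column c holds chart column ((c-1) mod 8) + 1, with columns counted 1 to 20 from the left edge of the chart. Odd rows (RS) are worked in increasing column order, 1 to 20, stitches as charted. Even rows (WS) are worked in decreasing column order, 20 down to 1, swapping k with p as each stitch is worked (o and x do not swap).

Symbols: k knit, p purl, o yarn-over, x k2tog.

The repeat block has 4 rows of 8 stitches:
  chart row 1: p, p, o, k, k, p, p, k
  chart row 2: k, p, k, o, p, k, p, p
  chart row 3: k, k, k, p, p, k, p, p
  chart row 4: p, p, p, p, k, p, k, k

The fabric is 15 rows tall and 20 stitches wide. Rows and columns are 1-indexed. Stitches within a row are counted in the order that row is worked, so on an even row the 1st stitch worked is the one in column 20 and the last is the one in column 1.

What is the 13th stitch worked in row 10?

Stitch:
k

Derivation:
For row 10: chart row = ((10-1) mod 4) + 1 = 2; this is a WS (even) row.
Chart row 2 tiled across columns 1-20: k p k o p k p p k p k o p k p p k p k o
Wrong side: read the tiled row from column 20 down to 1 and exchange k with p (leave o, x).
Row 10 as worked: o p k p k k p k o p k p k k p k o p k p
Counting 13 along the worked row gives k.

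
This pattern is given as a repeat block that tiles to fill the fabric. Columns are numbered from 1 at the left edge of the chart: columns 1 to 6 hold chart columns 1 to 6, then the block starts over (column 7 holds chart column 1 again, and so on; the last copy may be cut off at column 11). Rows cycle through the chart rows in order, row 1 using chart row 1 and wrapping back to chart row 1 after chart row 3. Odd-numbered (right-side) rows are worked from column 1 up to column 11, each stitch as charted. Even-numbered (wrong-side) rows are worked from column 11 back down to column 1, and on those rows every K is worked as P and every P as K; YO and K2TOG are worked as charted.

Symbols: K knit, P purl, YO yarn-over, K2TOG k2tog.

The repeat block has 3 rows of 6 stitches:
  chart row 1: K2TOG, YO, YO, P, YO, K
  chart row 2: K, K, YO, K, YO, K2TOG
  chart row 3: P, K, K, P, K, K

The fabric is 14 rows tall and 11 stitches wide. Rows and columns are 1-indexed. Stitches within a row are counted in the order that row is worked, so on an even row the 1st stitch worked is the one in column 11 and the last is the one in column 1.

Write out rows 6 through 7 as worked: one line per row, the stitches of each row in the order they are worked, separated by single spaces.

Row 6: chart row 3, WS - tiled (columns 1-11): P K K P K K P K K P K; work from column 11 back to 1 with K<->P swapped.
Row 7: chart row 1, RS - tile across columns 1-11 and work as-is.

== ROWS AS WORKED ==
P K P P K P P K P P K
K2TOG YO YO P YO K K2TOG YO YO P YO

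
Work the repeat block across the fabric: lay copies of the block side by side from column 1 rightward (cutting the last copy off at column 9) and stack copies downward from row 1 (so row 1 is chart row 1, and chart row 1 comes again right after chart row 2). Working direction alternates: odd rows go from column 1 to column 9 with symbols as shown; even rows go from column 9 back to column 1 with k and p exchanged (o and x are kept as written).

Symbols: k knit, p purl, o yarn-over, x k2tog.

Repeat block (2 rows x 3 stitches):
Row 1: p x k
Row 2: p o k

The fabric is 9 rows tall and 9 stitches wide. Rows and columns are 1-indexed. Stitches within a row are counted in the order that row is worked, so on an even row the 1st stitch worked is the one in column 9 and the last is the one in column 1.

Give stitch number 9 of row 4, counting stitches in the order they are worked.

Stitch:
k

Derivation:
Row 4 uses chart row ((4-1) mod 2)+1 = 2. Row 4 is even, so WS.
Chart row 2 tiled across columns 1-9: p o k p o k p o k
WS: work from column 9 back to column 1 (reverse the tiled row), swapping k<->p (o and x unchanged).
Row 4 as worked: p o k p o k p o k
Counting 9 along the worked row gives k.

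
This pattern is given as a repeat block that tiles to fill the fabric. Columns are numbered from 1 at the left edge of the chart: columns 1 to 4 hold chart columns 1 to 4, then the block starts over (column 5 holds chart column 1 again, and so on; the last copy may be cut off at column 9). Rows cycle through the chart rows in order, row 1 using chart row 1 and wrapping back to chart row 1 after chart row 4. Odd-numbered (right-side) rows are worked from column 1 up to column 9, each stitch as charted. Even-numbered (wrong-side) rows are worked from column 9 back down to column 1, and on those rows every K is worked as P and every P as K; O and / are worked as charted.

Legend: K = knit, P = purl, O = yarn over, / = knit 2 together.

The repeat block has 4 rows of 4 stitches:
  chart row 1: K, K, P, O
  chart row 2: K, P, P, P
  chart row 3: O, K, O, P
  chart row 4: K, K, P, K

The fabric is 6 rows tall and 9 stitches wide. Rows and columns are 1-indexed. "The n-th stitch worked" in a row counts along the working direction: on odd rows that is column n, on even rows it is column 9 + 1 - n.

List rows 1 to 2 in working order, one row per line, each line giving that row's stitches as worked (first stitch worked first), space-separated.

Row 1: chart row 1, RS - tile across columns 1-9 and work as-is.
Row 2: chart row 2, WS - tiled (columns 1-9): K P P P K P P P K; work from column 9 back to 1 with K<->P swapped.

== ROWS AS WORKED ==
K K P O K K P O K
P K K K P K K K P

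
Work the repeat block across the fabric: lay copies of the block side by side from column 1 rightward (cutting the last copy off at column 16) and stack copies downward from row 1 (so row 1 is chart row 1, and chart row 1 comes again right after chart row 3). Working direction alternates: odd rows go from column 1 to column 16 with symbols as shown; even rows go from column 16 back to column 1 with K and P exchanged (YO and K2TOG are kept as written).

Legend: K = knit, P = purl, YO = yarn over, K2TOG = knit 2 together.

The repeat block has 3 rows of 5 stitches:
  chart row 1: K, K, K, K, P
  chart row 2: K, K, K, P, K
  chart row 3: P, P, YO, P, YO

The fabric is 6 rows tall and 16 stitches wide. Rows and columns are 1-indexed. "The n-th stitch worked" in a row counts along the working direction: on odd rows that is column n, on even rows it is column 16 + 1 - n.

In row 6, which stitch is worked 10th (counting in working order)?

For row 6: chart row = ((6-1) mod 3) + 1 = 3; this is a WS (even) row.
Chart row 3 tiled across columns 1-16: P P YO P YO P P YO P YO P P YO P YO P
WS row: flip the tiled sequence (start at column 16) and apply K<->P; YO and K2TOG stay.
Row 6 as worked: K YO K YO K K YO K YO K K YO K YO K K
Counting 10 along the worked row gives K.

Stitch:
K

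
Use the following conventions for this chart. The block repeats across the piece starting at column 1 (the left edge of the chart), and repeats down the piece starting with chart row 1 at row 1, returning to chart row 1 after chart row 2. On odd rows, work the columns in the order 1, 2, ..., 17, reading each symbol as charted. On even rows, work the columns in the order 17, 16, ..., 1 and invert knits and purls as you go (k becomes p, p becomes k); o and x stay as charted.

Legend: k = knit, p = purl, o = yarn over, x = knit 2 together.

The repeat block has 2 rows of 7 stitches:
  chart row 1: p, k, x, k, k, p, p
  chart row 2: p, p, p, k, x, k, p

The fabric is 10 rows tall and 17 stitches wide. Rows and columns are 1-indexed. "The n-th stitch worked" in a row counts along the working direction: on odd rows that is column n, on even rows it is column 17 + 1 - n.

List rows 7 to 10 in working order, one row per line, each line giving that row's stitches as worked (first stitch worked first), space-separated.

== ROWS AS WORKED ==
p k x k k p p p k x k k p p p k x
k k k k p x p k k k k p x p k k k
p k x k k p p p k x k k p p p k x
k k k k p x p k k k k p x p k k k

Derivation:
Row 7: chart row 1, RS - tile across columns 1-17 and work as-is.
Row 8: chart row 2, WS - tiled (columns 1-17): p p p k x k p p p p k x k p p p p; work from column 17 back to 1 with k<->p swapped.
Row 9: chart row 1, RS - tile across columns 1-17 and work as-is.
Row 10: chart row 2, WS - tiled (columns 1-17): p p p k x k p p p p k x k p p p p; work from column 17 back to 1 with k<->p swapped.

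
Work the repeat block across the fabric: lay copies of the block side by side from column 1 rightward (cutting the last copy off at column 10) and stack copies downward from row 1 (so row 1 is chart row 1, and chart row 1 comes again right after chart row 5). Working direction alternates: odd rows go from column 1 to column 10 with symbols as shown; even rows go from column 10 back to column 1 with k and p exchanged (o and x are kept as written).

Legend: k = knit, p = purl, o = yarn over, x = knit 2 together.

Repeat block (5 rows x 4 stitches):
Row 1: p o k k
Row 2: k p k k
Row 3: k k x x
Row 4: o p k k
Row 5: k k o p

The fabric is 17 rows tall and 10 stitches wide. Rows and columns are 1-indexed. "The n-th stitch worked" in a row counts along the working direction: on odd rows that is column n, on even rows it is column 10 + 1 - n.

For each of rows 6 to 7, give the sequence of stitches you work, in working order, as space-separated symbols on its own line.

Row 6: chart row 1, WS - tiled (columns 1-10): p o k k p o k k p o; work from column 10 back to 1 with k<->p swapped.
Row 7: chart row 2, RS - tile across columns 1-10 and work as-is.

Rows as worked:
o k p p o k p p o k
k p k k k p k k k p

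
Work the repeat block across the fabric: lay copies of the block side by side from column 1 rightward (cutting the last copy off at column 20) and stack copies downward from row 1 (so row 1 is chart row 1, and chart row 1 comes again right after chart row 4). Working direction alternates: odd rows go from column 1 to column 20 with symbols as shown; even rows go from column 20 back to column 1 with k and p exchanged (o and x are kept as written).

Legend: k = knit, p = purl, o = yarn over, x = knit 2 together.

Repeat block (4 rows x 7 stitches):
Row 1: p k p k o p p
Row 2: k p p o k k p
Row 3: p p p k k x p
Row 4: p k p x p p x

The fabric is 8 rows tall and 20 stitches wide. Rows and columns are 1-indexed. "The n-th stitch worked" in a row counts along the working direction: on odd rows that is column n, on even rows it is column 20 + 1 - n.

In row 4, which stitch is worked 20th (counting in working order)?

== STITCH ==
k

Derivation:
Row 4 uses chart row ((4-1) mod 4)+1 = 4. Row 4 is even, so WS.
Chart row 4 tiled across columns 1-20: p k p x p p x p k p x p p x p k p x p p
WS: work from column 20 back to column 1 (reverse the tiled row), swapping k<->p (o and x unchanged).
Row 4 as worked: k k x k p k x k k x k p k x k k x k p k
The 20th stitch worked is k.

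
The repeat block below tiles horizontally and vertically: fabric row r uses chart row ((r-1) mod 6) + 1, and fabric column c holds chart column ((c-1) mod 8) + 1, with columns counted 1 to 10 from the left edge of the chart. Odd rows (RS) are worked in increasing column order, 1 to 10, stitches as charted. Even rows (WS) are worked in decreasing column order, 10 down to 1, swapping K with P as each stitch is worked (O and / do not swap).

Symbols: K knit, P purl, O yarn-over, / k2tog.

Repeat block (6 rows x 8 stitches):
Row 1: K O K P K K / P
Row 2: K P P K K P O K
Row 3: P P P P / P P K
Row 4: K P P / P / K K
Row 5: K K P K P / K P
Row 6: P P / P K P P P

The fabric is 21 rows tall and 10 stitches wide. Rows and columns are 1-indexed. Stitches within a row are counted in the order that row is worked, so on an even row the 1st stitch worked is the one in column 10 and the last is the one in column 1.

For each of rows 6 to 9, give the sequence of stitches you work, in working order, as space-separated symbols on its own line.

Rows as worked:
K K K K K P K / K K
K O K P K K / P K O
K P P O K P P K K P
P P P P / P P K P P

Derivation:
Row 6: chart row 6, WS - tiled (columns 1-10): P P / P K P P P P P; work from column 10 back to 1 with K<->P swapped.
Row 7: chart row 1, RS - tile across columns 1-10 and work as-is.
Row 8: chart row 2, WS - tiled (columns 1-10): K P P K K P O K K P; work from column 10 back to 1 with K<->P swapped.
Row 9: chart row 3, RS - tile across columns 1-10 and work as-is.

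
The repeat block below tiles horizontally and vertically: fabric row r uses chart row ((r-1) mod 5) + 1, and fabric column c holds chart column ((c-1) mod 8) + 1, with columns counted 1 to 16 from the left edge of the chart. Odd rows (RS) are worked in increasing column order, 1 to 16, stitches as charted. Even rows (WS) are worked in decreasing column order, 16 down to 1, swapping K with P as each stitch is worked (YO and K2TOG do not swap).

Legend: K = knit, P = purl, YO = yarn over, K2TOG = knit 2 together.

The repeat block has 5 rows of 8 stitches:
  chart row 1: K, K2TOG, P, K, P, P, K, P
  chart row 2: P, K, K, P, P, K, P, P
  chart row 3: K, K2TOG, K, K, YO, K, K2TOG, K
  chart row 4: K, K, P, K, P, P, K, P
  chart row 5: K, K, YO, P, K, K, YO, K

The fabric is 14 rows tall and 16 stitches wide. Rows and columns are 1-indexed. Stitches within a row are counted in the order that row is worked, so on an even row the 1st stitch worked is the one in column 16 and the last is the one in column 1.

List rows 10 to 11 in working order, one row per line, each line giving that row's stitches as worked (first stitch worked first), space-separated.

Result:
P YO P P K YO P P P YO P P K YO P P
K K2TOG P K P P K P K K2TOG P K P P K P

Derivation:
Row 10: chart row 5, WS - tiled (columns 1-16): K K YO P K K YO K K K YO P K K YO K; work from column 16 back to 1 with K<->P swapped.
Row 11: chart row 1, RS - tile across columns 1-16 and work as-is.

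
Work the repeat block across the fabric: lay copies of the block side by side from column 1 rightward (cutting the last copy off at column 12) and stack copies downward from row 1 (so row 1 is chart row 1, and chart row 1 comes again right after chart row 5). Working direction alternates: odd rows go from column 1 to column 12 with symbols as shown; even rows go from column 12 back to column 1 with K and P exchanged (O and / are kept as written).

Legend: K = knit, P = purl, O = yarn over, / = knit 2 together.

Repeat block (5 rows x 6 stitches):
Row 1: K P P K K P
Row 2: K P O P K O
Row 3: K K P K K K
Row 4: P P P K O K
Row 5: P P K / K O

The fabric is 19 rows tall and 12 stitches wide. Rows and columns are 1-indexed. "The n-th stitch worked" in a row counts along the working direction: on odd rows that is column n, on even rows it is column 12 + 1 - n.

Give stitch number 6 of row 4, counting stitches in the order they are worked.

== STITCH ==
K

Derivation:
Row 4: (4-1) mod 5 = 3, so use chart row 4. Even row -> WS.
Chart row 4 tiled across columns 1-12: P P P K O K P P P K O K
WS: work from column 12 back to column 1 (reverse the tiled row), swapping K<->P (O and / unchanged).
Row 4 as worked: P O P K K K P O P K K K
Counting 6 along the worked row gives K.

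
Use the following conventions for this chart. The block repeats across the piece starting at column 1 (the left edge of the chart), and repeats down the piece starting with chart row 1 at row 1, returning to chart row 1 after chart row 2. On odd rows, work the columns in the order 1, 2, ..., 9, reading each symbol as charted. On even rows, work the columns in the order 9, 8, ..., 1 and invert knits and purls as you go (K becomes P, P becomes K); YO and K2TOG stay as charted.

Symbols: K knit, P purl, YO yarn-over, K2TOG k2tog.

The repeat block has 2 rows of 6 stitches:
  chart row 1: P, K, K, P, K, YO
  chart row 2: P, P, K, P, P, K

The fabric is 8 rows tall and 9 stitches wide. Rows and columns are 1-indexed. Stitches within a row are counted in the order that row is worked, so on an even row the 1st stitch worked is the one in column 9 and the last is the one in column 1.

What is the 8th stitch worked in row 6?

Row 6: (6-1) mod 2 = 1, so use chart row 2. Even row -> WS.
Chart row 2 tiled across columns 1-9: P P K P P K P P K
WS: work from column 9 back to column 1 (reverse the tiled row), swapping K<->P (YO and K2TOG unchanged).
Row 6 as worked: P K K P K K P K K
Stitch 8 in working order -> K

Stitch:
K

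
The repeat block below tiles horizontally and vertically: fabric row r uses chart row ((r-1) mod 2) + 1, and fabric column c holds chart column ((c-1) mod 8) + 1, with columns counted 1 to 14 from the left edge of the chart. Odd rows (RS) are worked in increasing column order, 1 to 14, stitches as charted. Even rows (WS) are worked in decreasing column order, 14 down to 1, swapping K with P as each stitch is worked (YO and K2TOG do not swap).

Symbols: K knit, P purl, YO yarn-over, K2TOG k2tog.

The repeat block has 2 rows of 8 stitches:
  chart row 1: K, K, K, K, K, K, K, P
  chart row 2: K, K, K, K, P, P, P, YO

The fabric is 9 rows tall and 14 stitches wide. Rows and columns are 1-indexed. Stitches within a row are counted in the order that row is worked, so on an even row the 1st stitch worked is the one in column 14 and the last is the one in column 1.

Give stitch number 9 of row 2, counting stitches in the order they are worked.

Row 2: (2-1) mod 2 = 1, so use chart row 2. Even row -> WS.
Chart row 2 tiled across columns 1-14: K K K K P P P YO K K K K P P
WS row: flip the tiled sequence (start at column 14) and apply K<->P; YO and K2TOG stay.
Row 2 as worked: K K P P P P YO K K K P P P P
Stitch 9 in working order -> K

Result:
K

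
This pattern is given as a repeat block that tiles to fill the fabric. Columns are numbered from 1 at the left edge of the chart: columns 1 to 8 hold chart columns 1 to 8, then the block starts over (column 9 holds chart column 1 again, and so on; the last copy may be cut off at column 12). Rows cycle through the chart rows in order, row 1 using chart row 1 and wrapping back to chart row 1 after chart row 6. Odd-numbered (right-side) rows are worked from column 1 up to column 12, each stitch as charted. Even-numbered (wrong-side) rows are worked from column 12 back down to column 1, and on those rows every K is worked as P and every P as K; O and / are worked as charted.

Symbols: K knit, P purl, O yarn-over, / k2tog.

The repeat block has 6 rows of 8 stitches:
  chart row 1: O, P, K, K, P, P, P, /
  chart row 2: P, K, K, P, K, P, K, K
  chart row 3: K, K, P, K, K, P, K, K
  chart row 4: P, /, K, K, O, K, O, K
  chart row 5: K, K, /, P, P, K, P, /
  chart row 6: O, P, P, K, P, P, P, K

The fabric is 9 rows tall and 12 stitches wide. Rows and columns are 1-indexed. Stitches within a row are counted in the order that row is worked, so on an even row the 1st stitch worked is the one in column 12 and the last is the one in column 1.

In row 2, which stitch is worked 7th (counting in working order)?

Stitch:
K

Derivation:
Row 2: (2-1) mod 6 = 1, so use chart row 2. Even row -> WS.
Chart row 2 tiled across columns 1-12: P K K P K P K K P K K P
Wrong side: read the tiled row from column 12 down to 1 and exchange K with P (leave O, /).
Row 2 as worked: K P P K P P K P K P P K
The 7th stitch worked is K.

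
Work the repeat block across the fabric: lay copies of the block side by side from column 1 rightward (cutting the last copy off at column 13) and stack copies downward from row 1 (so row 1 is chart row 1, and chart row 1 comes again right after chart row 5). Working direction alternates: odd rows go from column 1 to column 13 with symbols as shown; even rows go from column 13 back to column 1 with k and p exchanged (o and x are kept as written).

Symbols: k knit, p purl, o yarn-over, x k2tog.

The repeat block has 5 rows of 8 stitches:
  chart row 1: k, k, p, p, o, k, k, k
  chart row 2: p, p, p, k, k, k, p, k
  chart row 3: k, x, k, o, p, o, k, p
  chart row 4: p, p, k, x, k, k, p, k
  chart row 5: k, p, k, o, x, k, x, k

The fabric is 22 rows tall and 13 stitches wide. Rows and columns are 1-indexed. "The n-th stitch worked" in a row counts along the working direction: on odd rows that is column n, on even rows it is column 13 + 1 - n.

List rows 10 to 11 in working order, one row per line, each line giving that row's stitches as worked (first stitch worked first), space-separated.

Row 10: chart row 5, WS - tiled (columns 1-13): k p k o x k x k k p k o x; work from column 13 back to 1 with k<->p swapped.
Row 11: chart row 1, RS - tile across columns 1-13 and work as-is.

== ROWS AS WORKED ==
x o p k p p x p x o p k p
k k p p o k k k k k p p o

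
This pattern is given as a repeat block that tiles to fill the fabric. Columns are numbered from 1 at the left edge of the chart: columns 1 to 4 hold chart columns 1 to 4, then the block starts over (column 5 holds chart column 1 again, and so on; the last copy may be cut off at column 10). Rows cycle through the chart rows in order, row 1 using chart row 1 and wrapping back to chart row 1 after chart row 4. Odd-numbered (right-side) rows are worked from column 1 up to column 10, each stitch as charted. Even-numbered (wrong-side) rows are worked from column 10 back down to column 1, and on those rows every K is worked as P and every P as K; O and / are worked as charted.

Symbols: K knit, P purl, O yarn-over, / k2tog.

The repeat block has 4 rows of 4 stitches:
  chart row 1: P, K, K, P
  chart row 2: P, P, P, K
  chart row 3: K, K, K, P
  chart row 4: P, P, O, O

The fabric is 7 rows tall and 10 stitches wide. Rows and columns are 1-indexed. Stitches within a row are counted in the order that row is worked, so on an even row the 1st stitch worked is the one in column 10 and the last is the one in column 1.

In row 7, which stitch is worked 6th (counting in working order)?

For row 7: chart row = ((7-1) mod 4) + 1 = 3; this is a RS (odd) row.
Chart row 3 tiled across columns 1-10: K K K P K K K P K K
RS: work column 1 to column 10, symbols as charted — the tiled row is the row as worked.
Counting 6 along the worked row gives K.

Result:
K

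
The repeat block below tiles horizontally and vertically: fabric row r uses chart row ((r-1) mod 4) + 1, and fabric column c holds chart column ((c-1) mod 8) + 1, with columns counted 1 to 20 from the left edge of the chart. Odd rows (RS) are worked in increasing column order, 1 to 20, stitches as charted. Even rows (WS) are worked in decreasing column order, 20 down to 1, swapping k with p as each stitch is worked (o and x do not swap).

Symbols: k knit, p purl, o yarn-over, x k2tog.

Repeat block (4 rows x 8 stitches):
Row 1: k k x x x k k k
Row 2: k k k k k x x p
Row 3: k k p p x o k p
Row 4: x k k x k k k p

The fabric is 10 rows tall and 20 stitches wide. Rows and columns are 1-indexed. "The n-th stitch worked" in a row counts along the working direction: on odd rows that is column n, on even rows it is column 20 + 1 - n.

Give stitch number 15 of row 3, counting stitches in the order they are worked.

Row 3: (3-1) mod 4 = 2, so use chart row 3. Odd row -> RS.
Chart row 3 tiled across columns 1-20: k k p p x o k p k k p p x o k p k k p p
Right side: take the tiled row as-is (worked left to right from column 1).
The 15th stitch worked is k.

== STITCH ==
k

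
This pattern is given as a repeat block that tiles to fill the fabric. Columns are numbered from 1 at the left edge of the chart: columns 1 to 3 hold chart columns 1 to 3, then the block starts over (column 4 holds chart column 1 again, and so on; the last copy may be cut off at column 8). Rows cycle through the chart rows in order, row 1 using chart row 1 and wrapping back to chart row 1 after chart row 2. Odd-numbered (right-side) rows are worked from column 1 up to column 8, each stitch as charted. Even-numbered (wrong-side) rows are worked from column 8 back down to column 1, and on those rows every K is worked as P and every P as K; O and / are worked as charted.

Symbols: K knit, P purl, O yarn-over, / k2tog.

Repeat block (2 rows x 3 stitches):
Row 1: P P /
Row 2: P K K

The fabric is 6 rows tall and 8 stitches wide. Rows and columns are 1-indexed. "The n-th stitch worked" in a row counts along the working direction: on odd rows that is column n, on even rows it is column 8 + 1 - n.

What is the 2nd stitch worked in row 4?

Stitch:
K

Derivation:
For row 4: chart row = ((4-1) mod 2) + 1 = 2; this is a WS (even) row.
Chart row 2 tiled across columns 1-8: P K K P K K P K
WS: work from column 8 back to column 1 (reverse the tiled row), swapping K<->P (O and / unchanged).
Row 4 as worked: P K P P K P P K
Counting 2 along the worked row gives K.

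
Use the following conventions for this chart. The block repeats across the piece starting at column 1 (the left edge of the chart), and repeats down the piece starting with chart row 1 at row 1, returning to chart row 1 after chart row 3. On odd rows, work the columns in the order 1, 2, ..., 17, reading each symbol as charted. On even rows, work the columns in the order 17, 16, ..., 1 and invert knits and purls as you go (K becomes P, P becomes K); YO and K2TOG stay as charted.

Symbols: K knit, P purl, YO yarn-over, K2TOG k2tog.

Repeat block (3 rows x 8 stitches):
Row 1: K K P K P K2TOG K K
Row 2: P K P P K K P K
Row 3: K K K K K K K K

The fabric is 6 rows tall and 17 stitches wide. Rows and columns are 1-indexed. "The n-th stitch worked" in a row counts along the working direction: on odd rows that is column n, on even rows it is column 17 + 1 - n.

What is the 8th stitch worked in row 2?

For row 2: chart row = ((2-1) mod 3) + 1 = 2; this is a WS (even) row.
Chart row 2 tiled across columns 1-17: P K P P K K P K P K P P K K P K P
Wrong side: read the tiled row from column 17 down to 1 and exchange K with P (leave YO, K2TOG).
Row 2 as worked: K P K P P K K P K P K P P K K P K
Stitch 8 in working order -> P

== STITCH ==
P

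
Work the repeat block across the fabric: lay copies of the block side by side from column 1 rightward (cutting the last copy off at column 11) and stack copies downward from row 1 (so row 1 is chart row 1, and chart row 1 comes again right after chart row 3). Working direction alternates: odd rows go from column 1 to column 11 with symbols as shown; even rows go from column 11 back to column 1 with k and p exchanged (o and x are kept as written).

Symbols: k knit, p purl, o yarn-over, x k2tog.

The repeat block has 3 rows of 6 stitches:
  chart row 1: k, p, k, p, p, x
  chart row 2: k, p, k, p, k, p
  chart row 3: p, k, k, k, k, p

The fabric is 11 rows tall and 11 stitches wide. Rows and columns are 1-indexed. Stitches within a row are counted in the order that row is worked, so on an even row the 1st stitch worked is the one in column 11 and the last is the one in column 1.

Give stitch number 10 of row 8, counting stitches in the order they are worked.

For row 8: chart row = ((8-1) mod 3) + 1 = 2; this is a WS (even) row.
Chart row 2 tiled across columns 1-11: k p k p k p k p k p k
WS row: flip the tiled sequence (start at column 11) and apply k<->p; o and x stay.
Row 8 as worked: p k p k p k p k p k p
The 10th stitch worked is k.

Stitch:
k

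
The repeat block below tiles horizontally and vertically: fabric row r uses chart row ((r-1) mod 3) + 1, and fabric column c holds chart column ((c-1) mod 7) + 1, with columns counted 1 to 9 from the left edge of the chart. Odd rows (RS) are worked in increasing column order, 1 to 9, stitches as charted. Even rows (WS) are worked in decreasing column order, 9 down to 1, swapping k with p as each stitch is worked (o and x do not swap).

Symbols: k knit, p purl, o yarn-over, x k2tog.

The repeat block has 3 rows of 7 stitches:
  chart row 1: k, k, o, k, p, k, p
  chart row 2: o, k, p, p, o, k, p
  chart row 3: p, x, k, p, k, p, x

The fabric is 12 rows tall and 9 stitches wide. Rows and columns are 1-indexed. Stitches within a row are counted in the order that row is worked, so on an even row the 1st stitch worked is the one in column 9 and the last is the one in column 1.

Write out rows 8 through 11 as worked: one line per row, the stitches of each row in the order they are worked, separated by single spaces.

Result:
p o k p o k k p o
p x k p k p x p x
p p k p k p o p p
o k p p o k p o k

Derivation:
Row 8: chart row 2, WS - tiled (columns 1-9): o k p p o k p o k; work from column 9 back to 1 with k<->p swapped.
Row 9: chart row 3, RS - tile across columns 1-9 and work as-is.
Row 10: chart row 1, WS - tiled (columns 1-9): k k o k p k p k k; work from column 9 back to 1 with k<->p swapped.
Row 11: chart row 2, RS - tile across columns 1-9 and work as-is.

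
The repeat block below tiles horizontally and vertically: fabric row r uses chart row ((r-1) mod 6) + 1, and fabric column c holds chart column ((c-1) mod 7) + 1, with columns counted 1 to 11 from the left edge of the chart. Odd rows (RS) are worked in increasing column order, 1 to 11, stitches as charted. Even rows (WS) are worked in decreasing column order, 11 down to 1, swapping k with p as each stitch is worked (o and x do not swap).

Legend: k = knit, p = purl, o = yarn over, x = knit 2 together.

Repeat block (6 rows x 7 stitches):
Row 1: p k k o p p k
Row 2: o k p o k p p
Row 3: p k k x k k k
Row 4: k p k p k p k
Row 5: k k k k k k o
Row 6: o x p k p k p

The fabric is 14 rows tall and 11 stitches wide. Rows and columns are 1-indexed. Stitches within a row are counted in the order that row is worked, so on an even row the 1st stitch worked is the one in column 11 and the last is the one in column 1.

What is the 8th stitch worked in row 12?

Stitch:
p

Derivation:
Row 12: (12-1) mod 6 = 5, so use chart row 6. Even row -> WS.
Chart row 6 tiled across columns 1-11: o x p k p k p o x p k
Wrong side: read the tiled row from column 11 down to 1 and exchange k with p (leave o, x).
Row 12 as worked: p k x o k p k p k x o
Counting 8 along the worked row gives p.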